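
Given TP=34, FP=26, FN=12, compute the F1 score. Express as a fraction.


Precision = 34/60 = 17/30. Recall = 34/46 = 17/23. F1 = 2*P*R/(P+R) = 34/53.

34/53


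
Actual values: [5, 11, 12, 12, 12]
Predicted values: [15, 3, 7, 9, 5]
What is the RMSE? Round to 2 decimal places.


MSE = 49.4000. RMSE = sqrt(49.4000) = 7.03.

7.03


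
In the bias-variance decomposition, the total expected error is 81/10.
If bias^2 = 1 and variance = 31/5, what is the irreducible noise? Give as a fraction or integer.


Total error = bias^2 + variance + irreducible noise. So irreducible noise = 81/10 - 1 - 31/5 = 9/10.

9/10


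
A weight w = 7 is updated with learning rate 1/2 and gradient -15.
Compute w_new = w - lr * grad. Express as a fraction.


w_new = 7 - 1/2 * -15 = 7 - -15/2 = 29/2.

29/2


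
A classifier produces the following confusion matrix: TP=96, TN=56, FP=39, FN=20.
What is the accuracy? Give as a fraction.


Accuracy = (TP + TN) / (TP + TN + FP + FN) = (96 + 56) / 211 = 152/211.

152/211


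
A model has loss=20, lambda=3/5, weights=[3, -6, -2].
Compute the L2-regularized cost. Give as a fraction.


L2 sq norm = sum(w^2) = 49. J = 20 + 3/5 * 49 = 247/5.

247/5


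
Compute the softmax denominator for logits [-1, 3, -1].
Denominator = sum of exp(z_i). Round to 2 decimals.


Denom = e^-1=0.3679 + e^3=20.0855 + e^-1=0.3679. Sum = 20.8213, which rounds to 20.82.

20.82


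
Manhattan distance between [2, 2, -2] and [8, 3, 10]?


d = sum of absolute differences: |2-8|=6 + |2-3|=1 + |-2-10|=12 = 19.

19


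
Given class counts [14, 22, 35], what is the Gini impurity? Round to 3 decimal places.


Total = 71. Proportions: 14/71, 22/71, 35/71. sum(p_i^2) = 0.3779. Gini = 1 - 0.3779 = 0.6221, which rounds to 0.622.

0.622


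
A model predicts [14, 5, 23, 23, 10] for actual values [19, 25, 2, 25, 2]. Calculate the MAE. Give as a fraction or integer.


MAE = (1/5) * (|19-14|=5 + |25-5|=20 + |2-23|=21 + |25-23|=2 + |2-10|=8). Sum = 56. MAE = 56/5.

56/5


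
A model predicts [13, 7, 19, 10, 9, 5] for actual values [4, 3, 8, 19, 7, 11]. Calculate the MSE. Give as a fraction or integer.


MSE = (1/6) * ((4-13)^2=81 + (3-7)^2=16 + (8-19)^2=121 + (19-10)^2=81 + (7-9)^2=4 + (11-5)^2=36). Sum = 339. MSE = 113/2.

113/2


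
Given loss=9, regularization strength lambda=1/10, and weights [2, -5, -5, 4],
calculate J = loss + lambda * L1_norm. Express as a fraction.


L1 norm = sum(|w|) = 16. J = 9 + 1/10 * 16 = 53/5.

53/5


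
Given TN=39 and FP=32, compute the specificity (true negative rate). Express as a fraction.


Specificity = TN / (TN + FP) = 39 / 71 = 39/71.

39/71


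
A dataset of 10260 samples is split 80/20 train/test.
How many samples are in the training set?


Test set = 10260 * 20% = 2052. Training set = 10260 - 2052 = 8208.

8208


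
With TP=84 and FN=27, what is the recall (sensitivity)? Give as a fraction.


Recall = TP / (TP + FN) = 84 / 111 = 28/37.

28/37


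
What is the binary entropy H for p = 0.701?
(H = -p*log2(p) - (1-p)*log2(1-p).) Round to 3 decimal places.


H = -0.701*log2(0.701) - 0.299*log2(0.299) = 0.880.

0.880


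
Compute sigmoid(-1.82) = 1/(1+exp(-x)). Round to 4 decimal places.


sigma(-1.82) = 1/(1+e^(1.82)) = 1/(1+6.171858) = 1/7.171858 = 0.1394.

0.1394


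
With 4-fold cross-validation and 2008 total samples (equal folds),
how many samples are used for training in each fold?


Each validation fold has 2008/4 = 502 samples. Training set = 2008 - 502 = 1506.

1506


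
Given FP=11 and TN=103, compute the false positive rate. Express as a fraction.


FPR = FP / (FP + TN) = 11 / 114 = 11/114.

11/114


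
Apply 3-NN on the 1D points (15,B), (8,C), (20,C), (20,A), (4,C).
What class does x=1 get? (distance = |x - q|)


Distances: |15-1|=14, |8-1|=7, |20-1|=19, |20-1|=19, |4-1|=3. 3 nearest: (4,C), (8,C), (15,B). Counts: {'C': 2, 'B': 1}. Majority class: C.

C


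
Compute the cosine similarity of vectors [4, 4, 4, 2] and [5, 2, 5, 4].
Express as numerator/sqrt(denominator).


dot = 56. |a|^2 = 52, |b|^2 = 70. cos = 56/sqrt(3640).

56/sqrt(3640)


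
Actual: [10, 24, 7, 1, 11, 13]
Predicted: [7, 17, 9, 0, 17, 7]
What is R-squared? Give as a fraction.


Mean(y) = 11. SS_res = 135. SS_tot = 290. R^2 = 1 - 135/(290) = 31/58.

31/58


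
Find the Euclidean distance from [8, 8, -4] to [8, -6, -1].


d = sqrt(sum of squared differences). (8-8)^2=0, (8--6)^2=196, (-4--1)^2=9. Sum = 205.

sqrt(205)


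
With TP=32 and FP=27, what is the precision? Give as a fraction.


Precision = TP / (TP + FP) = 32 / 59 = 32/59.

32/59


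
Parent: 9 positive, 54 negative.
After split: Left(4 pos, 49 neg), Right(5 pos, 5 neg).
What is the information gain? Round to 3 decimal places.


H(parent) = 0.5917. H(left) = 0.3860, H(right) = 1.0000. Weighted = (53/63)*0.3860 + (10/63)*1.0000 = 0.4835. IG = 0.5917 - 0.4835 = 0.1082, which rounds to 0.108.

0.108


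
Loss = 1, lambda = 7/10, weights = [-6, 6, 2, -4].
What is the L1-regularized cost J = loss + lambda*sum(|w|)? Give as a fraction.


L1 norm = sum(|w|) = 18. J = 1 + 7/10 * 18 = 68/5.

68/5


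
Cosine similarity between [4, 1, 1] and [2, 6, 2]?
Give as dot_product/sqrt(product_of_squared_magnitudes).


dot = 16. |a|^2 = 18, |b|^2 = 44. cos = 16/sqrt(792).

16/sqrt(792)


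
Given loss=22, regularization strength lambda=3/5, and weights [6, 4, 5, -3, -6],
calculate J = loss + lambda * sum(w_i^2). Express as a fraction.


L2 sq norm = sum(w^2) = 122. J = 22 + 3/5 * 122 = 476/5.

476/5


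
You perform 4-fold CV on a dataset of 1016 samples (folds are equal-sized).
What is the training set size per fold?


Each validation fold has 1016/4 = 254 samples. Training set = 1016 - 254 = 762.

762


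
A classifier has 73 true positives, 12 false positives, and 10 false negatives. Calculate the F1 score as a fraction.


Precision = 73/85 = 73/85. Recall = 73/83 = 73/83. F1 = 2*P*R/(P+R) = 73/84.

73/84


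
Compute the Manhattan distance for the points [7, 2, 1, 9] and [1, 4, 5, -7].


d = sum of absolute differences: |7-1|=6 + |2-4|=2 + |1-5|=4 + |9--7|=16 = 28.

28


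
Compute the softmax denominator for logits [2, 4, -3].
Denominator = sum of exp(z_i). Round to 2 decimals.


Denom = e^2=7.3891 + e^4=54.5982 + e^-3=0.0498. Sum = 62.0371, which rounds to 62.04.

62.04


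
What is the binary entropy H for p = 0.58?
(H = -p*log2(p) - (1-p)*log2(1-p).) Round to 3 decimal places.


H = -0.58*log2(0.58) - 0.42*log2(0.42) = 0.981.

0.981


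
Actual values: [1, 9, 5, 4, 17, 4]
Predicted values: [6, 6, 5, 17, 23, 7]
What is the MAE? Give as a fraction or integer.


MAE = (1/6) * (|1-6|=5 + |9-6|=3 + |5-5|=0 + |4-17|=13 + |17-23|=6 + |4-7|=3). Sum = 30. MAE = 5.

5


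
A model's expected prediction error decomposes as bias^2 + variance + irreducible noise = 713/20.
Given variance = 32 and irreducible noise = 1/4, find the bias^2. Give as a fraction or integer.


Total error = bias^2 + variance + irreducible noise. So bias^2 = 713/20 - 32 - 1/4 = 17/5.

17/5


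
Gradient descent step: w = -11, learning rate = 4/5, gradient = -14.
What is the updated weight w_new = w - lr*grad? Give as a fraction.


w_new = -11 - 4/5 * -14 = -11 - -56/5 = 1/5.

1/5


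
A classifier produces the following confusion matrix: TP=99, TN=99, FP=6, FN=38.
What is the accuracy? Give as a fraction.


Accuracy = (TP + TN) / (TP + TN + FP + FN) = (99 + 99) / 242 = 9/11.

9/11


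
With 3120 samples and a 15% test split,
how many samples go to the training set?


Test set = 3120 * 15% = 468. Training set = 3120 - 468 = 2652.

2652


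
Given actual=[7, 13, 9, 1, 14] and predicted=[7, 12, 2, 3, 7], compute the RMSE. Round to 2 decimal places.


MSE = 20.6000. RMSE = sqrt(20.6000) = 4.54.

4.54


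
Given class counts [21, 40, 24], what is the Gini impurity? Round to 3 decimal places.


Total = 85. Proportions: 21/85, 40/85, 24/85. sum(p_i^2) = 0.3622. Gini = 1 - 0.3622 = 0.6378, which rounds to 0.638.

0.638


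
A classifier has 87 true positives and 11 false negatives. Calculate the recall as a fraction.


Recall = TP / (TP + FN) = 87 / 98 = 87/98.

87/98


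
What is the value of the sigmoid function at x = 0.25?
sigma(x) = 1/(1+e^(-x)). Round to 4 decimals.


sigma(0.25) = 1/(1+e^(-0.25)) = 1/(1+0.778801) = 1/1.778801 = 0.5622.

0.5622


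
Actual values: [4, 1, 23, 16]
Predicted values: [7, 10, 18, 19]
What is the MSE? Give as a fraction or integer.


MSE = (1/4) * ((4-7)^2=9 + (1-10)^2=81 + (23-18)^2=25 + (16-19)^2=9). Sum = 124. MSE = 31.

31


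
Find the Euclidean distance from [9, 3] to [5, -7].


d = sqrt(sum of squared differences). (9-5)^2=16, (3--7)^2=100. Sum = 116.

sqrt(116)


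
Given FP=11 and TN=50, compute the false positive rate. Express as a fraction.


FPR = FP / (FP + TN) = 11 / 61 = 11/61.

11/61


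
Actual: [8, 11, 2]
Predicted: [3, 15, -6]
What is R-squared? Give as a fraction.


Mean(y) = 7. SS_res = 105. SS_tot = 42. R^2 = 1 - 105/(42) = -3/2.

-3/2


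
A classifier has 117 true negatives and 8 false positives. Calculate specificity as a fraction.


Specificity = TN / (TN + FP) = 117 / 125 = 117/125.

117/125


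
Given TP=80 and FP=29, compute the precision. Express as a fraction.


Precision = TP / (TP + FP) = 80 / 109 = 80/109.

80/109


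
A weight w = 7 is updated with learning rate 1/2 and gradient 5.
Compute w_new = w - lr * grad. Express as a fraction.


w_new = 7 - 1/2 * 5 = 7 - 5/2 = 9/2.

9/2


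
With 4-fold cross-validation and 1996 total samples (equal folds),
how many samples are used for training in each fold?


Each validation fold has 1996/4 = 499 samples. Training set = 1996 - 499 = 1497.

1497


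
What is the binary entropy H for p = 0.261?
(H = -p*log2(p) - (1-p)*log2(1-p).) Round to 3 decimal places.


H = -0.261*log2(0.261) - 0.739*log2(0.739) = 0.828.

0.828


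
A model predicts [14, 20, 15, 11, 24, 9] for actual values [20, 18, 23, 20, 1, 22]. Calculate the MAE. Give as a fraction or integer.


MAE = (1/6) * (|20-14|=6 + |18-20|=2 + |23-15|=8 + |20-11|=9 + |1-24|=23 + |22-9|=13). Sum = 61. MAE = 61/6.

61/6


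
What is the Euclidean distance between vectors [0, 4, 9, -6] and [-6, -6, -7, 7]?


d = sqrt(sum of squared differences). (0--6)^2=36, (4--6)^2=100, (9--7)^2=256, (-6-7)^2=169. Sum = 561.

sqrt(561)


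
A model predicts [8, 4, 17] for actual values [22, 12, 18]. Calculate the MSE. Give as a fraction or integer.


MSE = (1/3) * ((22-8)^2=196 + (12-4)^2=64 + (18-17)^2=1). Sum = 261. MSE = 87.

87


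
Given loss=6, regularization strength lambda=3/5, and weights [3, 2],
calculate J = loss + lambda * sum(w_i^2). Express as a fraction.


L2 sq norm = sum(w^2) = 13. J = 6 + 3/5 * 13 = 69/5.

69/5


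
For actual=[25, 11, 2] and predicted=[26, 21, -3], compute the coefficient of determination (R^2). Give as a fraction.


Mean(y) = 38/3. SS_res = 126. SS_tot = 806/3. R^2 = 1 - 126/(806/3) = 214/403.

214/403


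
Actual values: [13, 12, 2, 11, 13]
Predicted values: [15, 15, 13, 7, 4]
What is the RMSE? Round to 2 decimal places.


MSE = 46.2000. RMSE = sqrt(46.2000) = 6.80.

6.80


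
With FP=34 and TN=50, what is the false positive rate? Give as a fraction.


FPR = FP / (FP + TN) = 34 / 84 = 17/42.

17/42


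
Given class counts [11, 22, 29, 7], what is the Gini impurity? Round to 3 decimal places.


Total = 69. Proportions: 11/69, 22/69, 29/69, 7/69. sum(p_i^2) = 0.3140. Gini = 1 - 0.3140 = 0.6860, which rounds to 0.686.

0.686


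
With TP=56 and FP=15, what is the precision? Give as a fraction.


Precision = TP / (TP + FP) = 56 / 71 = 56/71.

56/71


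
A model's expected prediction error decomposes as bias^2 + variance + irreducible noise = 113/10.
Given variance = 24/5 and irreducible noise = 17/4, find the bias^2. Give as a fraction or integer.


Total error = bias^2 + variance + irreducible noise. So bias^2 = 113/10 - 24/5 - 17/4 = 9/4.

9/4


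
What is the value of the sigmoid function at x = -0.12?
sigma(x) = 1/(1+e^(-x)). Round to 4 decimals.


sigma(-0.12) = 1/(1+e^(0.12)) = 1/(1+1.127497) = 1/2.127497 = 0.4700.

0.4700


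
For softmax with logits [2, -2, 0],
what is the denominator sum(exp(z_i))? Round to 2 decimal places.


Denom = e^2=7.3891 + e^-2=0.1353 + e^0=1.0000. Sum = 8.5244, which rounds to 8.52.

8.52


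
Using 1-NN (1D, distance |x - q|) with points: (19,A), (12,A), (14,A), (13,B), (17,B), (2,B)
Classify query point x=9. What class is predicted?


Distances: |19-9|=10, |12-9|=3, |14-9|=5, |13-9|=4, |17-9|=8, |2-9|=7. 1 nearest: (12,A). Counts: {'A': 1}. Majority class: A.

A


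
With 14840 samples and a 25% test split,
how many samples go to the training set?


Test set = 14840 * 25% = 3710. Training set = 14840 - 3710 = 11130.

11130


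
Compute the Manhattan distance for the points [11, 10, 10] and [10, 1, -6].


d = sum of absolute differences: |11-10|=1 + |10-1|=9 + |10--6|=16 = 26.

26


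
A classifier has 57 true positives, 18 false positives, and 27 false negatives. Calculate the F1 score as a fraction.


Precision = 57/75 = 19/25. Recall = 57/84 = 19/28. F1 = 2*P*R/(P+R) = 38/53.

38/53


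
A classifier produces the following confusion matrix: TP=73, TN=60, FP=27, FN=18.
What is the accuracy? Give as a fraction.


Accuracy = (TP + TN) / (TP + TN + FP + FN) = (73 + 60) / 178 = 133/178.

133/178


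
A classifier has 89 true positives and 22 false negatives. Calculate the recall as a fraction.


Recall = TP / (TP + FN) = 89 / 111 = 89/111.

89/111


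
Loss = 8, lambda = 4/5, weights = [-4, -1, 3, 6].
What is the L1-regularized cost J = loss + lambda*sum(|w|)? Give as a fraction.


L1 norm = sum(|w|) = 14. J = 8 + 4/5 * 14 = 96/5.

96/5


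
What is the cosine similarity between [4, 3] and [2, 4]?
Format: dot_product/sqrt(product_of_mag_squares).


dot = 20. |a|^2 = 25, |b|^2 = 20. cos = 20/sqrt(500).

20/sqrt(500)


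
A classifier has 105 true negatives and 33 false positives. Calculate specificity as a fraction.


Specificity = TN / (TN + FP) = 105 / 138 = 35/46.

35/46


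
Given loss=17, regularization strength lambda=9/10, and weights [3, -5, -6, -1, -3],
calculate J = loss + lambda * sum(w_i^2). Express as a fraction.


L2 sq norm = sum(w^2) = 80. J = 17 + 9/10 * 80 = 89.

89


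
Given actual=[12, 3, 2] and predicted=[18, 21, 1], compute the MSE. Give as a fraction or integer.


MSE = (1/3) * ((12-18)^2=36 + (3-21)^2=324 + (2-1)^2=1). Sum = 361. MSE = 361/3.

361/3


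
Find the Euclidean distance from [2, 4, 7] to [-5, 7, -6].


d = sqrt(sum of squared differences). (2--5)^2=49, (4-7)^2=9, (7--6)^2=169. Sum = 227.

sqrt(227)


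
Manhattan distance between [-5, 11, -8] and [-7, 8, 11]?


d = sum of absolute differences: |-5--7|=2 + |11-8|=3 + |-8-11|=19 = 24.

24


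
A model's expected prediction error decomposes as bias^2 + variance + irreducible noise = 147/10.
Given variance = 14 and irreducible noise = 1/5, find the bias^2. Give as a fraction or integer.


Total error = bias^2 + variance + irreducible noise. So bias^2 = 147/10 - 14 - 1/5 = 1/2.

1/2


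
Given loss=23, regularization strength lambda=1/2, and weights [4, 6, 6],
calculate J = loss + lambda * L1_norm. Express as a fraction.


L1 norm = sum(|w|) = 16. J = 23 + 1/2 * 16 = 31.

31


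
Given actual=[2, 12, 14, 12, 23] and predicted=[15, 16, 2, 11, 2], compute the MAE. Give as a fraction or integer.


MAE = (1/5) * (|2-15|=13 + |12-16|=4 + |14-2|=12 + |12-11|=1 + |23-2|=21). Sum = 51. MAE = 51/5.

51/5


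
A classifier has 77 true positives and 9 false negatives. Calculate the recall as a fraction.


Recall = TP / (TP + FN) = 77 / 86 = 77/86.

77/86


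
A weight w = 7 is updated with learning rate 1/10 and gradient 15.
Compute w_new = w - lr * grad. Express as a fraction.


w_new = 7 - 1/10 * 15 = 7 - 3/2 = 11/2.

11/2


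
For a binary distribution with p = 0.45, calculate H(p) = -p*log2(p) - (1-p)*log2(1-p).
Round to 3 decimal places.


H = -0.45*log2(0.45) - 0.55*log2(0.55) = 0.993.

0.993


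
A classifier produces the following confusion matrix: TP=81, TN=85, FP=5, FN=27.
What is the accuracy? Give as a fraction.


Accuracy = (TP + TN) / (TP + TN + FP + FN) = (81 + 85) / 198 = 83/99.

83/99


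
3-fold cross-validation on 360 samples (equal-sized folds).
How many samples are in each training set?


Each validation fold has 360/3 = 120 samples. Training set = 360 - 120 = 240.

240


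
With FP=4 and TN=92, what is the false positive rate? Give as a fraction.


FPR = FP / (FP + TN) = 4 / 96 = 1/24.

1/24


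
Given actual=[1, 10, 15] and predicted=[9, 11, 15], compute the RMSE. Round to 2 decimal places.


MSE = 21.6667. RMSE = sqrt(21.6667) = 4.65.

4.65


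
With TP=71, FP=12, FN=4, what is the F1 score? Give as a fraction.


Precision = 71/83 = 71/83. Recall = 71/75 = 71/75. F1 = 2*P*R/(P+R) = 71/79.

71/79


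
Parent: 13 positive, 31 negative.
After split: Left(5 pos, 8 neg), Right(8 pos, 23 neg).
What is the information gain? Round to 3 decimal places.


H(parent) = 0.8757. H(left) = 0.9612, H(right) = 0.8238. Weighted = (13/44)*0.9612 + (31/44)*0.8238 = 0.8644. IG = 0.8757 - 0.8644 = 0.0113, which rounds to 0.011.

0.011


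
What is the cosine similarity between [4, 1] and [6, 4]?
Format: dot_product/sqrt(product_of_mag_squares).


dot = 28. |a|^2 = 17, |b|^2 = 52. cos = 28/sqrt(884).

28/sqrt(884)


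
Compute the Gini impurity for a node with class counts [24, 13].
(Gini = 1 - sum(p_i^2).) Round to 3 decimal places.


Total = 37. Proportions: 24/37, 13/37. sum(p_i^2) = 0.5442. Gini = 1 - 0.5442 = 0.4558, which rounds to 0.456.

0.456


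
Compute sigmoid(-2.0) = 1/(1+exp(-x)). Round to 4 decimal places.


sigma(-2.0) = 1/(1+e^(2.0)) = 1/(1+7.389056) = 1/8.389056 = 0.1192.

0.1192


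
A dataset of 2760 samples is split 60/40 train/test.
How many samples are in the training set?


Test set = 2760 * 40% = 1104. Training set = 2760 - 1104 = 1656.

1656


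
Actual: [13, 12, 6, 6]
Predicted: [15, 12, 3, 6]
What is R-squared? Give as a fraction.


Mean(y) = 37/4. SS_res = 13. SS_tot = 171/4. R^2 = 1 - 13/(171/4) = 119/171.

119/171


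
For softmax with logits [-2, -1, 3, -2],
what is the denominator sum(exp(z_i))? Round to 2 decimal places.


Denom = e^-2=0.1353 + e^-1=0.3679 + e^3=20.0855 + e^-2=0.1353. Sum = 20.7240, which rounds to 20.72.

20.72


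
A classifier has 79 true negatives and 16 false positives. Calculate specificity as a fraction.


Specificity = TN / (TN + FP) = 79 / 95 = 79/95.

79/95


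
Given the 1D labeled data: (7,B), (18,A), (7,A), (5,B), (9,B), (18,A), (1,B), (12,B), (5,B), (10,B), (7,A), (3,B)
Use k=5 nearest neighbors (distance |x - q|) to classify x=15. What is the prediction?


Distances: |7-15|=8, |18-15|=3, |7-15|=8, |5-15|=10, |9-15|=6, |18-15|=3, |1-15|=14, |12-15|=3, |5-15|=10, |10-15|=5, |7-15|=8, |3-15|=12. 5 nearest: (18,A), (18,A), (12,B), (10,B), (9,B). Counts: {'A': 2, 'B': 3}. Majority class: B.

B


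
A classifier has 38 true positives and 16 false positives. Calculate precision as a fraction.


Precision = TP / (TP + FP) = 38 / 54 = 19/27.

19/27


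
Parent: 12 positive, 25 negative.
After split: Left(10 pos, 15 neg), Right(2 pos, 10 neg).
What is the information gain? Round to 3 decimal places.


H(parent) = 0.9090. H(left) = 0.9710, H(right) = 0.6500. Weighted = (25/37)*0.9710 + (12/37)*0.6500 = 0.8669. IG = 0.9090 - 0.8669 = 0.0421, which rounds to 0.042.

0.042


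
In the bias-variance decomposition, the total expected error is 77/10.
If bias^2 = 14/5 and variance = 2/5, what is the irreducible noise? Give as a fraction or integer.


Total error = bias^2 + variance + irreducible noise. So irreducible noise = 77/10 - 14/5 - 2/5 = 9/2.

9/2


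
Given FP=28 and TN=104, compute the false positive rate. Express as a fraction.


FPR = FP / (FP + TN) = 28 / 132 = 7/33.

7/33


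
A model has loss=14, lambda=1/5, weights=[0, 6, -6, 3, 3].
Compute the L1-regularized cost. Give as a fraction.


L1 norm = sum(|w|) = 18. J = 14 + 1/5 * 18 = 88/5.

88/5


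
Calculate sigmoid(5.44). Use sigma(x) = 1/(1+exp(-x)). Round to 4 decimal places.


sigma(5.44) = 1/(1+e^(-5.44)) = 1/(1+0.004339) = 1/1.004339 = 0.9957.

0.9957


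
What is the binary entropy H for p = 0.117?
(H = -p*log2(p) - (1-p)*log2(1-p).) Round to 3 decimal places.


H = -0.117*log2(0.117) - 0.883*log2(0.883) = 0.521.

0.521


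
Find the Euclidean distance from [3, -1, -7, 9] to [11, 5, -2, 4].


d = sqrt(sum of squared differences). (3-11)^2=64, (-1-5)^2=36, (-7--2)^2=25, (9-4)^2=25. Sum = 150.

sqrt(150)


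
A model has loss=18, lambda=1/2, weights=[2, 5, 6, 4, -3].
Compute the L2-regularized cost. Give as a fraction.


L2 sq norm = sum(w^2) = 90. J = 18 + 1/2 * 90 = 63.

63


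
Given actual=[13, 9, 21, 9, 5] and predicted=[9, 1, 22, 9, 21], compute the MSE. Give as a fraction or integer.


MSE = (1/5) * ((13-9)^2=16 + (9-1)^2=64 + (21-22)^2=1 + (9-9)^2=0 + (5-21)^2=256). Sum = 337. MSE = 337/5.

337/5


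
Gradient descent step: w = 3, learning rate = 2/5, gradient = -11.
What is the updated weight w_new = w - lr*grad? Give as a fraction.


w_new = 3 - 2/5 * -11 = 3 - -22/5 = 37/5.

37/5


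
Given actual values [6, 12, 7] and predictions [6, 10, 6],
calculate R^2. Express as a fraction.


Mean(y) = 25/3. SS_res = 5. SS_tot = 62/3. R^2 = 1 - 5/(62/3) = 47/62.

47/62


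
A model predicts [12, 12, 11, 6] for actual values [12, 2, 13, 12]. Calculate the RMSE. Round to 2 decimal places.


MSE = 35.0000. RMSE = sqrt(35.0000) = 5.92.

5.92


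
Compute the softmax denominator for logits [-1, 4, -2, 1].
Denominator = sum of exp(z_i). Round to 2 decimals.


Denom = e^-1=0.3679 + e^4=54.5982 + e^-2=0.1353 + e^1=2.7183. Sum = 57.8197, which rounds to 57.82.

57.82


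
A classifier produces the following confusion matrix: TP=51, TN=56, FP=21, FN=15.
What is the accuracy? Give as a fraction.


Accuracy = (TP + TN) / (TP + TN + FP + FN) = (51 + 56) / 143 = 107/143.

107/143


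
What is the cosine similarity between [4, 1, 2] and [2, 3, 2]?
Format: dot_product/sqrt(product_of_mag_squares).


dot = 15. |a|^2 = 21, |b|^2 = 17. cos = 15/sqrt(357).

15/sqrt(357)


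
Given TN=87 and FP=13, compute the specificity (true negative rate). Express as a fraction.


Specificity = TN / (TN + FP) = 87 / 100 = 87/100.

87/100


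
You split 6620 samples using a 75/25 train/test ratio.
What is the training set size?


Test set = 6620 * 25% = 1655. Training set = 6620 - 1655 = 4965.

4965


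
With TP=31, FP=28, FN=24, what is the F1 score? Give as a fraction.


Precision = 31/59 = 31/59. Recall = 31/55 = 31/55. F1 = 2*P*R/(P+R) = 31/57.

31/57


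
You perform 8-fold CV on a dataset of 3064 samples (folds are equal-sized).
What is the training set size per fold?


Each validation fold has 3064/8 = 383 samples. Training set = 3064 - 383 = 2681.

2681


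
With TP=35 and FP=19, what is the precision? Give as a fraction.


Precision = TP / (TP + FP) = 35 / 54 = 35/54.

35/54


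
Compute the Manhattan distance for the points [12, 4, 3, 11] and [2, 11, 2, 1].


d = sum of absolute differences: |12-2|=10 + |4-11|=7 + |3-2|=1 + |11-1|=10 = 28.

28


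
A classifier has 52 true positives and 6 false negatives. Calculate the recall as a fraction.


Recall = TP / (TP + FN) = 52 / 58 = 26/29.

26/29


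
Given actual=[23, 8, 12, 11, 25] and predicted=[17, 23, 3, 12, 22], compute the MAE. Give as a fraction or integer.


MAE = (1/5) * (|23-17|=6 + |8-23|=15 + |12-3|=9 + |11-12|=1 + |25-22|=3). Sum = 34. MAE = 34/5.

34/5


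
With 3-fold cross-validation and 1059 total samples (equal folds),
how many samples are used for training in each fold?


Each validation fold has 1059/3 = 353 samples. Training set = 1059 - 353 = 706.

706


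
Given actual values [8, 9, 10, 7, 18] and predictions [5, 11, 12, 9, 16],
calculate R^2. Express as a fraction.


Mean(y) = 52/5. SS_res = 25. SS_tot = 386/5. R^2 = 1 - 25/(386/5) = 261/386.

261/386


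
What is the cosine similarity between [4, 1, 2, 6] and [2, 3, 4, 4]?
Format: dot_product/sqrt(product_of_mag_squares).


dot = 43. |a|^2 = 57, |b|^2 = 45. cos = 43/sqrt(2565).

43/sqrt(2565)


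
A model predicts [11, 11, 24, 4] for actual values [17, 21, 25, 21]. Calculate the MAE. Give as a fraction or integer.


MAE = (1/4) * (|17-11|=6 + |21-11|=10 + |25-24|=1 + |21-4|=17). Sum = 34. MAE = 17/2.

17/2


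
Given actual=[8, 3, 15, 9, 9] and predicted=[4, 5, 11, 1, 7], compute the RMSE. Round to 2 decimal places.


MSE = 20.8000. RMSE = sqrt(20.8000) = 4.56.

4.56


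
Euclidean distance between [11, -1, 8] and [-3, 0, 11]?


d = sqrt(sum of squared differences). (11--3)^2=196, (-1-0)^2=1, (8-11)^2=9. Sum = 206.

sqrt(206)


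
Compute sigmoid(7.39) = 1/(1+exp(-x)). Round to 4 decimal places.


sigma(7.39) = 1/(1+e^(-7.39)) = 1/(1+0.000617) = 1/1.000617 = 0.9994.

0.9994


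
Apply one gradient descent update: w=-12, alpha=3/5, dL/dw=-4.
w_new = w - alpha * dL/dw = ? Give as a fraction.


w_new = -12 - 3/5 * -4 = -12 - -12/5 = -48/5.

-48/5


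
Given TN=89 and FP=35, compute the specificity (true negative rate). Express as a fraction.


Specificity = TN / (TN + FP) = 89 / 124 = 89/124.

89/124


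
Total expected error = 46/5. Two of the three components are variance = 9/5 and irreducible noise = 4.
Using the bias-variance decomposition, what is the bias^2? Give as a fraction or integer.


Total error = bias^2 + variance + irreducible noise. So bias^2 = 46/5 - 9/5 - 4 = 17/5.

17/5


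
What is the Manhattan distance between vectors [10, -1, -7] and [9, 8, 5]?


d = sum of absolute differences: |10-9|=1 + |-1-8|=9 + |-7-5|=12 = 22.

22


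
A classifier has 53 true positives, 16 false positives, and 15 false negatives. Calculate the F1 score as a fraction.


Precision = 53/69 = 53/69. Recall = 53/68 = 53/68. F1 = 2*P*R/(P+R) = 106/137.

106/137


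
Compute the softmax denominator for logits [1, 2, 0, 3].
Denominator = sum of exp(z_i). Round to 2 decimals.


Denom = e^1=2.7183 + e^2=7.3891 + e^0=1.0000 + e^3=20.0855. Sum = 31.1929, which rounds to 31.19.

31.19


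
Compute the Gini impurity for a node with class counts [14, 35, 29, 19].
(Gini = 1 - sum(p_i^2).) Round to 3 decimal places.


Total = 97. Proportions: 14/97, 35/97, 29/97, 19/97. sum(p_i^2) = 0.2788. Gini = 1 - 0.2788 = 0.7212, which rounds to 0.721.

0.721


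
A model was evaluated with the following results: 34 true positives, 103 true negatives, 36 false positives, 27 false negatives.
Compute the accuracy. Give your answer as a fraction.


Accuracy = (TP + TN) / (TP + TN + FP + FN) = (34 + 103) / 200 = 137/200.

137/200


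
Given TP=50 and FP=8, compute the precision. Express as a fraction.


Precision = TP / (TP + FP) = 50 / 58 = 25/29.

25/29


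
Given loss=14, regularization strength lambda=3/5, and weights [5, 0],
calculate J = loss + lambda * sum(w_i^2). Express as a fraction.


L2 sq norm = sum(w^2) = 25. J = 14 + 3/5 * 25 = 29.

29


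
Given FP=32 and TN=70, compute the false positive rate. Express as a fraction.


FPR = FP / (FP + TN) = 32 / 102 = 16/51.

16/51


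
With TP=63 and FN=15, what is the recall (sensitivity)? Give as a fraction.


Recall = TP / (TP + FN) = 63 / 78 = 21/26.

21/26


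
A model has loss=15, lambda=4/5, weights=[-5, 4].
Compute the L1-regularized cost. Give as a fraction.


L1 norm = sum(|w|) = 9. J = 15 + 4/5 * 9 = 111/5.

111/5


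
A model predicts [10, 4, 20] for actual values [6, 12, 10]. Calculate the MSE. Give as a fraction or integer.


MSE = (1/3) * ((6-10)^2=16 + (12-4)^2=64 + (10-20)^2=100). Sum = 180. MSE = 60.

60


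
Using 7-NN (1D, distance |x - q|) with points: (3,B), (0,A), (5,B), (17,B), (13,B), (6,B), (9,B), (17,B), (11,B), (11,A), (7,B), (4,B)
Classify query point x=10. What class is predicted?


Distances: |3-10|=7, |0-10|=10, |5-10|=5, |17-10|=7, |13-10|=3, |6-10|=4, |9-10|=1, |17-10|=7, |11-10|=1, |11-10|=1, |7-10|=3, |4-10|=6. 7 nearest: (11,A), (9,B), (11,B), (13,B), (7,B), (6,B), (5,B). Counts: {'A': 1, 'B': 6}. Majority class: B.

B


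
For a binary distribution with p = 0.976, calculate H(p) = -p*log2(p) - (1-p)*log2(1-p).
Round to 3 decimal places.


H = -0.976*log2(0.976) - 0.024*log2(0.024) = 0.163.

0.163


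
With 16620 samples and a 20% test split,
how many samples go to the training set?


Test set = 16620 * 20% = 3324. Training set = 16620 - 3324 = 13296.

13296


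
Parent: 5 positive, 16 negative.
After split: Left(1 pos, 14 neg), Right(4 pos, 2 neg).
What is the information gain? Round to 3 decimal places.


H(parent) = 0.7919. H(left) = 0.3534, H(right) = 0.9183. Weighted = (15/21)*0.3534 + (6/21)*0.9183 = 0.5148. IG = 0.7919 - 0.5148 = 0.2771, which rounds to 0.277.

0.277


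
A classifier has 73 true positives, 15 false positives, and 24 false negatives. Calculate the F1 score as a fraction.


Precision = 73/88 = 73/88. Recall = 73/97 = 73/97. F1 = 2*P*R/(P+R) = 146/185.

146/185


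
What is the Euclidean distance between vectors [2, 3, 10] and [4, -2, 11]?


d = sqrt(sum of squared differences). (2-4)^2=4, (3--2)^2=25, (10-11)^2=1. Sum = 30.

sqrt(30)


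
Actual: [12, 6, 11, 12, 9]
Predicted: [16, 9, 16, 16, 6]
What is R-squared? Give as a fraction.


Mean(y) = 10. SS_res = 75. SS_tot = 26. R^2 = 1 - 75/(26) = -49/26.

-49/26


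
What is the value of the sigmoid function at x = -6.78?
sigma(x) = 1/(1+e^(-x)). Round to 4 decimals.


sigma(-6.78) = 1/(1+e^(6.78)) = 1/(1+880.068724) = 1/881.068724 = 0.0011.

0.0011


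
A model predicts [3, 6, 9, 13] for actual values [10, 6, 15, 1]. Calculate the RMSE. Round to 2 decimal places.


MSE = 57.2500. RMSE = sqrt(57.2500) = 7.57.

7.57


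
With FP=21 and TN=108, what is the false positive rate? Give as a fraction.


FPR = FP / (FP + TN) = 21 / 129 = 7/43.

7/43


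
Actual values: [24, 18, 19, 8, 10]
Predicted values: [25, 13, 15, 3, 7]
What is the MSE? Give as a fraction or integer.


MSE = (1/5) * ((24-25)^2=1 + (18-13)^2=25 + (19-15)^2=16 + (8-3)^2=25 + (10-7)^2=9). Sum = 76. MSE = 76/5.

76/5


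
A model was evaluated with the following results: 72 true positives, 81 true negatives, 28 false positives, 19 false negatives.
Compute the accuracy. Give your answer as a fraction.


Accuracy = (TP + TN) / (TP + TN + FP + FN) = (72 + 81) / 200 = 153/200.

153/200


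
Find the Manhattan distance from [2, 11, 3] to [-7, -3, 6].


d = sum of absolute differences: |2--7|=9 + |11--3|=14 + |3-6|=3 = 26.

26


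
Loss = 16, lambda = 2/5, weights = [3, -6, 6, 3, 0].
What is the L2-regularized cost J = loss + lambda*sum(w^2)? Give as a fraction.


L2 sq norm = sum(w^2) = 90. J = 16 + 2/5 * 90 = 52.

52


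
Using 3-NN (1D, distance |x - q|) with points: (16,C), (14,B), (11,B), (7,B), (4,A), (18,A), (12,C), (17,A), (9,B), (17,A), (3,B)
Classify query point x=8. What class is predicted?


Distances: |16-8|=8, |14-8|=6, |11-8|=3, |7-8|=1, |4-8|=4, |18-8|=10, |12-8|=4, |17-8|=9, |9-8|=1, |17-8|=9, |3-8|=5. 3 nearest: (7,B), (9,B), (11,B). Counts: {'B': 3}. Majority class: B.

B


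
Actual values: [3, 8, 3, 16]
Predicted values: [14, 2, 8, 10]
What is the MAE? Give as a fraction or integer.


MAE = (1/4) * (|3-14|=11 + |8-2|=6 + |3-8|=5 + |16-10|=6). Sum = 28. MAE = 7.

7


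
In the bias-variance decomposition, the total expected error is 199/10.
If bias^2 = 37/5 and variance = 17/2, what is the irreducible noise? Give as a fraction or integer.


Total error = bias^2 + variance + irreducible noise. So irreducible noise = 199/10 - 37/5 - 17/2 = 4.

4


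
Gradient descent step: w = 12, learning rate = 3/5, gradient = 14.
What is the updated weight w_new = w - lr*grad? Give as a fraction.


w_new = 12 - 3/5 * 14 = 12 - 42/5 = 18/5.

18/5


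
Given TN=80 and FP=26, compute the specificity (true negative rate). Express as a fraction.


Specificity = TN / (TN + FP) = 80 / 106 = 40/53.

40/53


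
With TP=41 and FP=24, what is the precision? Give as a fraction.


Precision = TP / (TP + FP) = 41 / 65 = 41/65.

41/65


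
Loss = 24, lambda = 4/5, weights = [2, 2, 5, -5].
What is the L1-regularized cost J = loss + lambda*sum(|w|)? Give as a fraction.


L1 norm = sum(|w|) = 14. J = 24 + 4/5 * 14 = 176/5.

176/5


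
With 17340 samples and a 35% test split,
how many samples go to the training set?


Test set = 17340 * 35% = 6069. Training set = 17340 - 6069 = 11271.

11271


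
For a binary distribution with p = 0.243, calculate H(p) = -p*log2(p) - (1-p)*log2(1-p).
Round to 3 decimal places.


H = -0.243*log2(0.243) - 0.757*log2(0.757) = 0.800.

0.800


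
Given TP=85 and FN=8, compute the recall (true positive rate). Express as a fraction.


Recall = TP / (TP + FN) = 85 / 93 = 85/93.

85/93


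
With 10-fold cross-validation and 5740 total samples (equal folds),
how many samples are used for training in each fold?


Each validation fold has 5740/10 = 574 samples. Training set = 5740 - 574 = 5166.

5166


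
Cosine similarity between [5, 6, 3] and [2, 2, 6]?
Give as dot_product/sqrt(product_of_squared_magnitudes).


dot = 40. |a|^2 = 70, |b|^2 = 44. cos = 40/sqrt(3080).

40/sqrt(3080)


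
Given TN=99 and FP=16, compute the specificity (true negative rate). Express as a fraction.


Specificity = TN / (TN + FP) = 99 / 115 = 99/115.

99/115


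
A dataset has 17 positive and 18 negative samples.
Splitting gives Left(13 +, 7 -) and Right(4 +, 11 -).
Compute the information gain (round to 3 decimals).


H(parent) = 0.9994. H(left) = 0.9341, H(right) = 0.8366. Weighted = (20/35)*0.9341 + (15/35)*0.8366 = 0.8923. IG = 0.9994 - 0.8923 = 0.1071, which rounds to 0.107.

0.107


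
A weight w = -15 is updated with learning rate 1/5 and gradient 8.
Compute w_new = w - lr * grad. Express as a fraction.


w_new = -15 - 1/5 * 8 = -15 - 8/5 = -83/5.

-83/5


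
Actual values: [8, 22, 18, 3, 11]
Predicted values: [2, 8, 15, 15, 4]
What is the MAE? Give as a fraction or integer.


MAE = (1/5) * (|8-2|=6 + |22-8|=14 + |18-15|=3 + |3-15|=12 + |11-4|=7). Sum = 42. MAE = 42/5.

42/5


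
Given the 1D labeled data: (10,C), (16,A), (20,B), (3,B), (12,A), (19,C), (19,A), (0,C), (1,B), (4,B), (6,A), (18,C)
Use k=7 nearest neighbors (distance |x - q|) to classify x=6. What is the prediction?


Distances: |10-6|=4, |16-6|=10, |20-6|=14, |3-6|=3, |12-6|=6, |19-6|=13, |19-6|=13, |0-6|=6, |1-6|=5, |4-6|=2, |6-6|=0, |18-6|=12. 7 nearest: (6,A), (4,B), (3,B), (10,C), (1,B), (12,A), (0,C). Counts: {'A': 2, 'B': 3, 'C': 2}. Majority class: B.

B


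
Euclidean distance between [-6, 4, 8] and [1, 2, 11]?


d = sqrt(sum of squared differences). (-6-1)^2=49, (4-2)^2=4, (8-11)^2=9. Sum = 62.

sqrt(62)


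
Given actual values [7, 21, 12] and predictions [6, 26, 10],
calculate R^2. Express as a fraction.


Mean(y) = 40/3. SS_res = 30. SS_tot = 302/3. R^2 = 1 - 30/(302/3) = 106/151.

106/151


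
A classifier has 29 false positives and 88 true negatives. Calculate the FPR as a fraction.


FPR = FP / (FP + TN) = 29 / 117 = 29/117.

29/117


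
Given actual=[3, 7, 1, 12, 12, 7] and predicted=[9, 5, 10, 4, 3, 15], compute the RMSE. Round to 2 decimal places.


MSE = 55.0000. RMSE = sqrt(55.0000) = 7.42.

7.42


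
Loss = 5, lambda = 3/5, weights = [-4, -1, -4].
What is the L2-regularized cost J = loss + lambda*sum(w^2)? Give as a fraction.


L2 sq norm = sum(w^2) = 33. J = 5 + 3/5 * 33 = 124/5.

124/5


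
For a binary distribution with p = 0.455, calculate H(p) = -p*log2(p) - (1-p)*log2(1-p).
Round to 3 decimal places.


H = -0.455*log2(0.455) - 0.545*log2(0.545) = 0.994.

0.994


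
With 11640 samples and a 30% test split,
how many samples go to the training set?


Test set = 11640 * 30% = 3492. Training set = 11640 - 3492 = 8148.

8148


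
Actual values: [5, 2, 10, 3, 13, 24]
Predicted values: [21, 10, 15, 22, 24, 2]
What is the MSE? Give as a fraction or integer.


MSE = (1/6) * ((5-21)^2=256 + (2-10)^2=64 + (10-15)^2=25 + (3-22)^2=361 + (13-24)^2=121 + (24-2)^2=484). Sum = 1311. MSE = 437/2.

437/2


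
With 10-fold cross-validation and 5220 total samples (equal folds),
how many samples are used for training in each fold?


Each validation fold has 5220/10 = 522 samples. Training set = 5220 - 522 = 4698.

4698


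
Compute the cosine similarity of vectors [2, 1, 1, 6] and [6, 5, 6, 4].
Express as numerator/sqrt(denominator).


dot = 47. |a|^2 = 42, |b|^2 = 113. cos = 47/sqrt(4746).

47/sqrt(4746)


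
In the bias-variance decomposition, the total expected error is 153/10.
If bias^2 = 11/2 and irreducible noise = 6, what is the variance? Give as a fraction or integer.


Total error = bias^2 + variance + irreducible noise. So variance = 153/10 - 11/2 - 6 = 19/5.

19/5


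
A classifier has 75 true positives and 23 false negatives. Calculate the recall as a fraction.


Recall = TP / (TP + FN) = 75 / 98 = 75/98.

75/98


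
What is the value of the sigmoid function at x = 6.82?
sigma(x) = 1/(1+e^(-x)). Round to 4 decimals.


sigma(6.82) = 1/(1+e^(-6.82)) = 1/(1+0.001092) = 1/1.001092 = 0.9989.

0.9989


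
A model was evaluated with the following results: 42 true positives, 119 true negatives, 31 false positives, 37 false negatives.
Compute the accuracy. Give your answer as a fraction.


Accuracy = (TP + TN) / (TP + TN + FP + FN) = (42 + 119) / 229 = 161/229.

161/229


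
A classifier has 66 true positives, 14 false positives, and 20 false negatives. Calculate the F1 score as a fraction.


Precision = 66/80 = 33/40. Recall = 66/86 = 33/43. F1 = 2*P*R/(P+R) = 66/83.

66/83


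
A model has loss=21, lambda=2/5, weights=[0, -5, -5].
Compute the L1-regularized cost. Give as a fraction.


L1 norm = sum(|w|) = 10. J = 21 + 2/5 * 10 = 25.

25


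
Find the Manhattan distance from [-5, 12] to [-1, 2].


d = sum of absolute differences: |-5--1|=4 + |12-2|=10 = 14.

14


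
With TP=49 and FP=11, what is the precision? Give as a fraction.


Precision = TP / (TP + FP) = 49 / 60 = 49/60.

49/60


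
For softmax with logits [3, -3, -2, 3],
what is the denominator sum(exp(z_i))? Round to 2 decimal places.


Denom = e^3=20.0855 + e^-3=0.0498 + e^-2=0.1353 + e^3=20.0855. Sum = 40.3561, which rounds to 40.36.

40.36


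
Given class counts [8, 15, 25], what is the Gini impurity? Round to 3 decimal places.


Total = 48. Proportions: 8/48, 15/48, 25/48. sum(p_i^2) = 0.3967. Gini = 1 - 0.3967 = 0.6033, which rounds to 0.603.

0.603


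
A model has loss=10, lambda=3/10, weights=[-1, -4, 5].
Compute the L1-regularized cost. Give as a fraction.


L1 norm = sum(|w|) = 10. J = 10 + 3/10 * 10 = 13.

13


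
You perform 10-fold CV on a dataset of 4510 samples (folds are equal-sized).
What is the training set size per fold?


Each validation fold has 4510/10 = 451 samples. Training set = 4510 - 451 = 4059.

4059


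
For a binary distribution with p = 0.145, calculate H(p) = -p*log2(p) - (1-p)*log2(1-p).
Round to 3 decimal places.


H = -0.145*log2(0.145) - 0.855*log2(0.855) = 0.597.

0.597
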